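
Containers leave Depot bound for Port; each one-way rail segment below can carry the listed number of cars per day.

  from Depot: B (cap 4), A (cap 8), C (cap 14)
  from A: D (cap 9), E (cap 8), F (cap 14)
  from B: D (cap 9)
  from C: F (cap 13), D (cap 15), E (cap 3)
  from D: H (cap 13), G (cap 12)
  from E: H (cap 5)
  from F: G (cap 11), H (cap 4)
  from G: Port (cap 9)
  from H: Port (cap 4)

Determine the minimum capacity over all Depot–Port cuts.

Augment Depot→A→D→G→Port: bottleneck 8, flow now 8.
Augment Depot→B→D→G→Port: bottleneck 1, flow now 9.
Augment Depot→B→D→H→Port: bottleneck 3, flow now 12.
Augment Depot→C→D→H→Port: bottleneck 1, flow now 13.
No augmenting path remains; maximum flow = 13.
By max-flow min-cut, the minimum cut capacity equals the max flow.
In the residual graph, reachable from Depot: {Depot, A, B, C, D, E, F, G, H}.
Min-cut edges: G→Port (9), H→Port (4); capacity 9 + 4 = 13.

13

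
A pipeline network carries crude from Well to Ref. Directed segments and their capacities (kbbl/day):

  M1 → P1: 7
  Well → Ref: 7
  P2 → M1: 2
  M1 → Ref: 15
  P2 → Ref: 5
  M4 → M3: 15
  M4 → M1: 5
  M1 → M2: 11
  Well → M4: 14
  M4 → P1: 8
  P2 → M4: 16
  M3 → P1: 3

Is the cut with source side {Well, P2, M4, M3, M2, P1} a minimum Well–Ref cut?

Given cut capacity: 7 + 2 + 5 + 5 = 19.
Augment Well→Ref: bottleneck 7, flow now 7.
Augment Well→M4→M1→Ref: bottleneck 5, flow now 12.
No augmenting path remains; maximum flow = 12.
In the residual graph, reachable from Well: {Well, M4, M3, P1}.
Min-cut edges: Well→Ref (7), M4→M1 (5); capacity 7 + 5 = 12.
Cut capacity 19 exceeds the max flow 12, so it is not minimum.

No — its capacity is 19, but the minimum cut has capacity 12.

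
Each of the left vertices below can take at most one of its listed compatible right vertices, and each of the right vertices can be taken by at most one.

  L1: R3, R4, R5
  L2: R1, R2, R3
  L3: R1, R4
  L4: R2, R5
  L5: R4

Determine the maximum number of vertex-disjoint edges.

5

Unit-capacity flow: source→left, listed edges, right→sink; max matching = max flow.
Augmenting path L1→R3 (+1); matched 1.
Augmenting path L2→R1 (+1); matched 2.
Augmenting path L3→R4 (+1); matched 3.
Augmenting path L4→R2 (+1); matched 4.
Augmenting path L5→R4→L3→R1→L2→R2→L4→R5 (+1); matched 5.
No augmenting path remains; maximum matching = 5.
König certificate: {L1, L2, L3, L4, L5} is a vertex cover of size 5 (every listed pair touches it), so no matching can be larger.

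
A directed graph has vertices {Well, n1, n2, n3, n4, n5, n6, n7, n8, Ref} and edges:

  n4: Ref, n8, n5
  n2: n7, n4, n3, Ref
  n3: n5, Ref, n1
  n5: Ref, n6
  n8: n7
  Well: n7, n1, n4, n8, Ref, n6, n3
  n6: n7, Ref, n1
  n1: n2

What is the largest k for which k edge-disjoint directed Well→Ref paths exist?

Assign every edge capacity 1; by Menger, the answer equals the max flow.
Path Well→Ref (+1); total 1.
Path Well→n3→Ref (+1); total 2.
Path Well→n4→Ref (+1); total 3.
Path Well→n6→Ref (+1); total 4.
Path Well→n1→n2→Ref (+1); total 5.
No residual Well→Ref path; max flow = 5.
Certifying cut of size 5: {Well→Ref, Well→n1, Well→n3, Well→n4, Well→n6}.

5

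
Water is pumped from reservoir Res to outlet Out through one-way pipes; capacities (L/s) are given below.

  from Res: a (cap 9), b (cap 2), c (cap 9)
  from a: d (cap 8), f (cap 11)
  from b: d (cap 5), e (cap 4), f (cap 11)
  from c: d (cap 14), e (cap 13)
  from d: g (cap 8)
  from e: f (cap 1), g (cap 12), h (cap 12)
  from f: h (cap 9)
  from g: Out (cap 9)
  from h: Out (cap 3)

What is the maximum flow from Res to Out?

12

Augment Res→a→d→g→Out: bottleneck 8, flow now 8.
Augment Res→a→f→h→Out: bottleneck 1, flow now 9.
Augment Res→b→e→g→Out: bottleneck 1, flow now 10.
Augment Res→b→e→h→Out: bottleneck 1, flow now 11.
Augment Res→c→e→h→Out: bottleneck 1, flow now 12.
No augmenting path remains; maximum flow = 12.
In the residual graph, reachable from Res: {Res, a, b, c, d, e, f, g, h}.
Min-cut edges: g→Out (9), h→Out (3); capacity 9 + 3 = 12.
This cut is saturated, so no flow can exceed 12.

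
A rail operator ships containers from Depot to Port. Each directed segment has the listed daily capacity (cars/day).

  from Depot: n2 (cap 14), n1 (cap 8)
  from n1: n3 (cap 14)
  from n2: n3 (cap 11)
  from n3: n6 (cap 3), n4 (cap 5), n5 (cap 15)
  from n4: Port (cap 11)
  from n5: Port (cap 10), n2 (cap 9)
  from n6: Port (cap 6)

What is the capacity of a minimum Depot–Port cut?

18

Augment Depot→n1→n3→n4→Port: bottleneck 5, flow now 5.
Augment Depot→n1→n3→n5→Port: bottleneck 3, flow now 8.
Augment Depot→n2→n3→n5→Port: bottleneck 7, flow now 15.
Augment Depot→n2→n3→n6→Port: bottleneck 3, flow now 18.
No augmenting path remains; maximum flow = 18.
By max-flow min-cut, the minimum cut capacity equals the max flow.
In the residual graph, reachable from Depot: {Depot, n1, n2, n3, n5}.
Min-cut edges: n3→n4 (5), n3→n6 (3), n5→Port (10); capacity 5 + 3 + 10 = 18.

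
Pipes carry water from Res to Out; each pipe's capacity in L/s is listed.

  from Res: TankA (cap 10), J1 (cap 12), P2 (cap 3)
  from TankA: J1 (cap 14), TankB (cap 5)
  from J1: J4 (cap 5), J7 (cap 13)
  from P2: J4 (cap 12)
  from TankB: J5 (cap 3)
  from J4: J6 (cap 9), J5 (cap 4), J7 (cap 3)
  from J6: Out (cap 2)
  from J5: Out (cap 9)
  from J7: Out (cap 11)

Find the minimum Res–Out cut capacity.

Augment Res→J1→J7→Out: bottleneck 11, flow now 11.
Augment Res→TankA→TankB→J5→Out: bottleneck 3, flow now 14.
Augment Res→J1→J4→J6→Out: bottleneck 1, flow now 15.
Augment Res→P2→J4→J6→Out: bottleneck 1, flow now 16.
Augment Res→P2→J4→J5→Out: bottleneck 2, flow now 18.
Augment Res→TankA→J1→J4→J5→Out: bottleneck 2, flow now 20.
No augmenting path remains; maximum flow = 20.
By max-flow min-cut, the minimum cut capacity equals the max flow.
In the residual graph, reachable from Res: {Res, TankA, J1, P2, TankB, J4, J6, J7}.
Min-cut edges: TankB→J5 (3), J4→J5 (4), J6→Out (2), J7→Out (11); capacity 3 + 4 + 2 + 11 = 20.

20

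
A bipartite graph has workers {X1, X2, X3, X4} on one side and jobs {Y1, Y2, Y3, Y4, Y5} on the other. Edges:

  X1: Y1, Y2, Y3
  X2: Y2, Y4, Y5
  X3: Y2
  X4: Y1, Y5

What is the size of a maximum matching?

Unit-capacity flow: source→left, listed edges, right→sink; max matching = max flow.
Augmenting path X1→Y1 (+1); matched 1.
Augmenting path X2→Y2 (+1); matched 2.
Augmenting path X4→Y5 (+1); matched 3.
Augmenting path X3→Y2→X2→Y4 (+1); matched 4.
No augmenting path remains; maximum matching = 4.
König certificate: {X1, X2, X3, X4} is a vertex cover of size 4 (every listed pair touches it), so no matching can be larger.

4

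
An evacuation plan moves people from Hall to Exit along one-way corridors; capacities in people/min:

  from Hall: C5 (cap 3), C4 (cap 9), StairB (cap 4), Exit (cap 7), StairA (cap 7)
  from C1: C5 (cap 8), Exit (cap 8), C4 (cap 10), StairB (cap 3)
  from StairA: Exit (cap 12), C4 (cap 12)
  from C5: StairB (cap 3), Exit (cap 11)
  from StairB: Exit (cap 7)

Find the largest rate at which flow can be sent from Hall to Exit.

Augment Hall→Exit: bottleneck 7, flow now 7.
Augment Hall→StairA→Exit: bottleneck 7, flow now 14.
Augment Hall→C5→Exit: bottleneck 3, flow now 17.
Augment Hall→StairB→Exit: bottleneck 4, flow now 21.
No augmenting path remains; maximum flow = 21.
In the residual graph, reachable from Hall: {Hall, C4}.
Min-cut edges: Hall→StairA (7), Hall→C5 (3), Hall→StairB (4), Hall→Exit (7); capacity 7 + 3 + 4 + 7 = 21.
This cut is saturated, so no flow can exceed 21.

21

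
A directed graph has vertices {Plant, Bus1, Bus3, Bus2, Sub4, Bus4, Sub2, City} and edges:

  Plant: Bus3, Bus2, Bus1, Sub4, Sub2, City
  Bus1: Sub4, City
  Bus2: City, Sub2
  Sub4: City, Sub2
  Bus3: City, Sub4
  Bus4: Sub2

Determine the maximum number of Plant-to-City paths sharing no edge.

Assign every edge capacity 1; by Menger, the answer equals the max flow.
Path Plant→City (+1); total 1.
Path Plant→Bus1→City (+1); total 2.
Path Plant→Bus3→City (+1); total 3.
Path Plant→Bus2→City (+1); total 4.
Path Plant→Sub4→City (+1); total 5.
No residual Plant→City path; max flow = 5.
Certifying cut of size 5: {Plant→Bus1, Plant→Bus2, Plant→Bus3, Plant→City, Plant→Sub4}.

5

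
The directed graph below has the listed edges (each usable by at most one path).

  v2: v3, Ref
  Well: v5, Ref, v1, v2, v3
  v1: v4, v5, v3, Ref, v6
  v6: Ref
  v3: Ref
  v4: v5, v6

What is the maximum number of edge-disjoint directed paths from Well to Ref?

4

Assign every edge capacity 1; by Menger, the answer equals the max flow.
Path Well→Ref (+1); total 1.
Path Well→v1→Ref (+1); total 2.
Path Well→v2→Ref (+1); total 3.
Path Well→v3→Ref (+1); total 4.
No residual Well→Ref path; max flow = 4.
Certifying cut of size 4: {Well→Ref, Well→v1, Well→v2, Well→v3}.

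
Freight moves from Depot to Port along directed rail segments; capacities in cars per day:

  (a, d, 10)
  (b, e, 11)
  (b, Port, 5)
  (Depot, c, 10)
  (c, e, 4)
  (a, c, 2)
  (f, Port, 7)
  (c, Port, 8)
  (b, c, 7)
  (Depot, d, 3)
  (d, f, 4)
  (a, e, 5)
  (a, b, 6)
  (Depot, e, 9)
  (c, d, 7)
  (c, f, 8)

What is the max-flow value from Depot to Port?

Augment Depot→c→Port: bottleneck 8, flow now 8.
Augment Depot→c→f→Port: bottleneck 2, flow now 10.
Augment Depot→d→f→Port: bottleneck 3, flow now 13.
No augmenting path remains; maximum flow = 13.
In the residual graph, reachable from Depot: {Depot, e}.
Min-cut edges: Depot→c (10), Depot→d (3); capacity 10 + 3 = 13.
This cut is saturated, so no flow can exceed 13.

13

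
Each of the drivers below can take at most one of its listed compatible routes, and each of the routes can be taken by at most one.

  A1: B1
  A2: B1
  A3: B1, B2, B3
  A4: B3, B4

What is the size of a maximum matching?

3

Unit-capacity flow: source→left, listed edges, right→sink; max matching = max flow.
Augmenting path A1→B1 (+1); matched 1.
Augmenting path A3→B2 (+1); matched 2.
Augmenting path A4→B3 (+1); matched 3.
No augmenting path remains; maximum matching = 3.
König certificate: {A3, A4, B1} is a vertex cover of size 3 (every listed pair touches it), so no matching can be larger.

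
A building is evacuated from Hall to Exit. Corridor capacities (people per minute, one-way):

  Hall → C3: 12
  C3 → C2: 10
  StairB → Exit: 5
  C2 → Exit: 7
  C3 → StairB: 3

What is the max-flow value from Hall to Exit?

Augment Hall→C3→StairB→Exit: bottleneck 3, flow now 3.
Augment Hall→C3→C2→Exit: bottleneck 7, flow now 10.
No augmenting path remains; maximum flow = 10.
In the residual graph, reachable from Hall: {Hall, C3, C2}.
Min-cut edges: C3→StairB (3), C2→Exit (7); capacity 3 + 7 = 10.
This cut is saturated, so no flow can exceed 10.

10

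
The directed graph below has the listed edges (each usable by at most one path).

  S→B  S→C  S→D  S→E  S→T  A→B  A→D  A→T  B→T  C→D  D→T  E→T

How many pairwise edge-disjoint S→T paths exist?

Assign every edge capacity 1; by Menger, the answer equals the max flow.
Path S→T (+1); total 1.
Path S→B→T (+1); total 2.
Path S→D→T (+1); total 3.
Path S→E→T (+1); total 4.
No residual S→T path; max flow = 4.
Certifying cut of size 4: {D→T, S→B, S→E, S→T}.

4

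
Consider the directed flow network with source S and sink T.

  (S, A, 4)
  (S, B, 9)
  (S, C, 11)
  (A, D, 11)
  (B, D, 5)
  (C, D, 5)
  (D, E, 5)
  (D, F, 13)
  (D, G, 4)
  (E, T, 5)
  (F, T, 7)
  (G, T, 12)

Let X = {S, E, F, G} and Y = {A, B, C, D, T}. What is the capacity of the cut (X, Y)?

48

Edges leaving {S, E, F, G}: S→A (4), S→B (9), S→C (11), E→T (5), F→T (7), G→T (12).
Cut capacity = 4 + 9 + 11 + 5 + 7 + 12 = 48.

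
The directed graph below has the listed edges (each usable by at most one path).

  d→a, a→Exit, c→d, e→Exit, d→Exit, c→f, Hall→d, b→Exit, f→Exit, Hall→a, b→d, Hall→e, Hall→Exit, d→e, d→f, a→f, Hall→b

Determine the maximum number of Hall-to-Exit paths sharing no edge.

Assign every edge capacity 1; by Menger, the answer equals the max flow.
Path Hall→Exit (+1); total 1.
Path Hall→a→Exit (+1); total 2.
Path Hall→b→Exit (+1); total 3.
Path Hall→d→Exit (+1); total 4.
Path Hall→e→Exit (+1); total 5.
No residual Hall→Exit path; max flow = 5.
Certifying cut of size 5: {Hall→Exit, Hall→a, Hall→b, Hall→d, Hall→e}.

5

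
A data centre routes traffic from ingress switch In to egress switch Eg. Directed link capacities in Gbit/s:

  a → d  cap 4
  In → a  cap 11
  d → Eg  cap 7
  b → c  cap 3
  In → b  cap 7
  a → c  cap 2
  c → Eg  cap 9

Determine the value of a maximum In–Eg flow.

9

Augment In→a→c→Eg: bottleneck 2, flow now 2.
Augment In→a→d→Eg: bottleneck 4, flow now 6.
Augment In→b→c→Eg: bottleneck 3, flow now 9.
No augmenting path remains; maximum flow = 9.
In the residual graph, reachable from In: {In, a, b}.
Min-cut edges: a→c (2), a→d (4), b→c (3); capacity 2 + 4 + 3 = 9.
This cut is saturated, so no flow can exceed 9.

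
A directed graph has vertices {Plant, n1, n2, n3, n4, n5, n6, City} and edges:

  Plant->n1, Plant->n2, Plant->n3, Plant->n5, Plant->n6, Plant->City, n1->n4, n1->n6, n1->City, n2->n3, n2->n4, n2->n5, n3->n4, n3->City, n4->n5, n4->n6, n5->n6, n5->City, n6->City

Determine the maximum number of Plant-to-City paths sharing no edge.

5

Assign every edge capacity 1; by Menger, the answer equals the max flow.
Path Plant→City (+1); total 1.
Path Plant→n1→City (+1); total 2.
Path Plant→n3→City (+1); total 3.
Path Plant→n5→City (+1); total 4.
Path Plant→n6→City (+1); total 5.
No residual Plant→City path; max flow = 5.
Certifying cut of size 5: {Plant→City, Plant→n1, n3→City, n5→City, n6→City}.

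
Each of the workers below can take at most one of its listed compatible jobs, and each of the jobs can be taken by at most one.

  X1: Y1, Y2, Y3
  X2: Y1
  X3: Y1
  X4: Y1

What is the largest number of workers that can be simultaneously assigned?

2

Unit-capacity flow: source→left, listed edges, right→sink; max matching = max flow.
Augmenting path X1→Y1 (+1); matched 1.
Augmenting path X2→Y1→X1→Y2 (+1); matched 2.
No augmenting path remains; maximum matching = 2.
König certificate: {X1, Y1} is a vertex cover of size 2 (every listed pair touches it), so no matching can be larger.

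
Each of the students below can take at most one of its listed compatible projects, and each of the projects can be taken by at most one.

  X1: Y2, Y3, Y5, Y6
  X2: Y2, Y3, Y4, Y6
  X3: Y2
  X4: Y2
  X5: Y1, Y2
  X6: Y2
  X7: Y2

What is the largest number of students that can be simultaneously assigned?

4

Unit-capacity flow: source→left, listed edges, right→sink; max matching = max flow.
Augmenting path X1→Y2 (+1); matched 1.
Augmenting path X2→Y3 (+1); matched 2.
Augmenting path X5→Y1 (+1); matched 3.
Augmenting path X3→Y2→X1→Y5 (+1); matched 4.
No augmenting path remains; maximum matching = 4.
König certificate: {X1, X2, X5, Y2} is a vertex cover of size 4 (every listed pair touches it), so no matching can be larger.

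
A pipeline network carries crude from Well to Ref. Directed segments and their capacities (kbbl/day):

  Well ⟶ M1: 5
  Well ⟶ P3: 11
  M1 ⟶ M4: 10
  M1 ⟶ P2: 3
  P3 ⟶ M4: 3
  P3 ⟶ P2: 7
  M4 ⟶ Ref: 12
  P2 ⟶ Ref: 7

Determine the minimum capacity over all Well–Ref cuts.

Augment Well→M1→M4→Ref: bottleneck 5, flow now 5.
Augment Well→P3→M4→Ref: bottleneck 3, flow now 8.
Augment Well→P3→P2→Ref: bottleneck 7, flow now 15.
No augmenting path remains; maximum flow = 15.
By max-flow min-cut, the minimum cut capacity equals the max flow.
In the residual graph, reachable from Well: {Well, P3}.
Min-cut edges: Well→M1 (5), P3→M4 (3), P3→P2 (7); capacity 5 + 3 + 7 = 15.

15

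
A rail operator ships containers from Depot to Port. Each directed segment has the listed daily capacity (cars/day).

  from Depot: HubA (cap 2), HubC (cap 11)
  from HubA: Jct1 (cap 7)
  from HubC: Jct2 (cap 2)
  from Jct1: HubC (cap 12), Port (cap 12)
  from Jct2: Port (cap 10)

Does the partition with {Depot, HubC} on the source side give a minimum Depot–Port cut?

Yes — it is a minimum cut (capacity 4).

Given cut capacity: 2 + 2 = 4.
Augment Depot→HubA→Jct1→Port: bottleneck 2, flow now 2.
Augment Depot→HubC→Jct2→Port: bottleneck 2, flow now 4.
No augmenting path remains; maximum flow = 4.
Cut capacity 4 equals the max flow, so it is a minimum cut.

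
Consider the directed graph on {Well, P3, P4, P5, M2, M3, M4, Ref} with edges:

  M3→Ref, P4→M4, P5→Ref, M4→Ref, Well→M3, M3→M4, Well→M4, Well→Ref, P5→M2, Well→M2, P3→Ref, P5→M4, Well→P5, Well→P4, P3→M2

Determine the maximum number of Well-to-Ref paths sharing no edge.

4

Assign every edge capacity 1; by Menger, the answer equals the max flow.
Path Well→Ref (+1); total 1.
Path Well→P5→Ref (+1); total 2.
Path Well→M3→Ref (+1); total 3.
Path Well→M4→Ref (+1); total 4.
No residual Well→Ref path; max flow = 4.
Certifying cut of size 4: {M4→Ref, Well→M3, Well→P5, Well→Ref}.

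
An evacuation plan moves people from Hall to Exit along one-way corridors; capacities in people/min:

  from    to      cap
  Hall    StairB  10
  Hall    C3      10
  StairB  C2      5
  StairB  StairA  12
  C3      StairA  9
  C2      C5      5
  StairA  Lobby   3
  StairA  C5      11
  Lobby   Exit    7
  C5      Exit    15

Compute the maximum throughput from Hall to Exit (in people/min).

18

Augment Hall→StairB→C2→C5→Exit: bottleneck 5, flow now 5.
Augment Hall→StairB→StairA→Lobby→Exit: bottleneck 3, flow now 8.
Augment Hall→StairB→StairA→C5→Exit: bottleneck 2, flow now 10.
Augment Hall→C3→StairA→C5→Exit: bottleneck 8, flow now 18.
No augmenting path remains; maximum flow = 18.
In the residual graph, reachable from Hall: {Hall, StairB, C3, C2, StairA, C5}.
Min-cut edges: StairA→Lobby (3), C5→Exit (15); capacity 3 + 15 = 18.
This cut is saturated, so no flow can exceed 18.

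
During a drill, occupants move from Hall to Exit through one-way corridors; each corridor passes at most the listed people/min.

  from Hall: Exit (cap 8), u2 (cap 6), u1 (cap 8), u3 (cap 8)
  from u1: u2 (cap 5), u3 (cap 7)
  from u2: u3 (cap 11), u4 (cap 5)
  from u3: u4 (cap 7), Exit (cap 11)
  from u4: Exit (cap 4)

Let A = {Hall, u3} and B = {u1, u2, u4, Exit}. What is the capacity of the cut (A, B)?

Edges leaving {Hall, u3}: Hall→u1 (8), Hall→u2 (6), Hall→Exit (8), u3→u4 (7), u3→Exit (11).
Cut capacity = 8 + 6 + 8 + 7 + 11 = 40.

40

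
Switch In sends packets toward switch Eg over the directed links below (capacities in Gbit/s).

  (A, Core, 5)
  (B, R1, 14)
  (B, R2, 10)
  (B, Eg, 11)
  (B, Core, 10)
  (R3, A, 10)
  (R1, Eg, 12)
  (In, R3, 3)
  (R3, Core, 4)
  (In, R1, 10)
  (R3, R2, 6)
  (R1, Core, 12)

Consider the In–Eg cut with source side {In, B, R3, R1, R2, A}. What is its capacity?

54

Edges leaving {In, B, R3, R1, R2, A}: B→Core (10), B→Eg (11), R3→Core (4), R1→Core (12), R1→Eg (12), A→Core (5).
Cut capacity = 10 + 11 + 4 + 12 + 12 + 5 = 54.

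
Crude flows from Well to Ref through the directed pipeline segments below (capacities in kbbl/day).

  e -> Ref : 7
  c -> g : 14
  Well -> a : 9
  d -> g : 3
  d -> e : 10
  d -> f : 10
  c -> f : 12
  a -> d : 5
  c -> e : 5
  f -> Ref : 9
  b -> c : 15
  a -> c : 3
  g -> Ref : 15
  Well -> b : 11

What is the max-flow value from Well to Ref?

19

Augment Well→a→c→e→Ref: bottleneck 3, flow now 3.
Augment Well→a→d→e→Ref: bottleneck 4, flow now 7.
Augment Well→a→d→f→Ref: bottleneck 1, flow now 8.
Augment Well→b→c→f→Ref: bottleneck 8, flow now 16.
Augment Well→b→c→g→Ref: bottleneck 3, flow now 19.
No augmenting path remains; maximum flow = 19.
In the residual graph, reachable from Well: {Well, a}.
Min-cut edges: Well→b (11), a→c (3), a→d (5); capacity 11 + 3 + 5 = 19.
This cut is saturated, so no flow can exceed 19.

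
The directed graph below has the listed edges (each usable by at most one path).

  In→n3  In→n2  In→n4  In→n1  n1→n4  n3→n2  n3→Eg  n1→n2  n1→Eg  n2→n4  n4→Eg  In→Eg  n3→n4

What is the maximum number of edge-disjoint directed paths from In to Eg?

4

Assign every edge capacity 1; by Menger, the answer equals the max flow.
Path In→Eg (+1); total 1.
Path In→n1→Eg (+1); total 2.
Path In→n3→Eg (+1); total 3.
Path In→n4→Eg (+1); total 4.
No residual In→Eg path; max flow = 4.
Certifying cut of size 4: {In→Eg, In→n1, In→n3, n4→Eg}.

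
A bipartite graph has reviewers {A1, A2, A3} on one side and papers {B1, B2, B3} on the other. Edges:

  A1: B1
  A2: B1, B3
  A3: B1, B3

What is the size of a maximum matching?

Unit-capacity flow: source→left, listed edges, right→sink; max matching = max flow.
Augmenting path A1→B1 (+1); matched 1.
Augmenting path A2→B3 (+1); matched 2.
No augmenting path remains; maximum matching = 2.
König certificate: {B1, B3} is a vertex cover of size 2 (every listed pair touches it), so no matching can be larger.

2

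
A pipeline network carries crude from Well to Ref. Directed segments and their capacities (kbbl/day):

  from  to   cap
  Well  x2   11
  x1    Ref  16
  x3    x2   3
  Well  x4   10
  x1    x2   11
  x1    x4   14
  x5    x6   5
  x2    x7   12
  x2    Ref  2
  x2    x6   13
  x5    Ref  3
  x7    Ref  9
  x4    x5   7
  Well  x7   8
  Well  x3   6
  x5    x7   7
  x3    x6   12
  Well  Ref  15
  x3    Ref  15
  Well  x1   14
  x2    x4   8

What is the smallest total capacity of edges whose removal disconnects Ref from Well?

49

Augment Well→Ref: bottleneck 15, flow now 15.
Augment Well→x1→Ref: bottleneck 14, flow now 29.
Augment Well→x2→Ref: bottleneck 2, flow now 31.
Augment Well→x3→Ref: bottleneck 6, flow now 37.
Augment Well→x7→Ref: bottleneck 8, flow now 45.
Augment Well→x2→x7→Ref: bottleneck 1, flow now 46.
Augment Well→x4→x5→Ref: bottleneck 3, flow now 49.
No augmenting path remains; maximum flow = 49.
By max-flow min-cut, the minimum cut capacity equals the max flow.
In the residual graph, reachable from Well: {Well, x2, x4, x5, x6, x7}.
Min-cut edges: Well→x1 (14), Well→x3 (6), Well→Ref (15), x2→Ref (2), x5→Ref (3), x7→Ref (9); capacity 14 + 6 + 15 + 2 + 3 + 9 = 49.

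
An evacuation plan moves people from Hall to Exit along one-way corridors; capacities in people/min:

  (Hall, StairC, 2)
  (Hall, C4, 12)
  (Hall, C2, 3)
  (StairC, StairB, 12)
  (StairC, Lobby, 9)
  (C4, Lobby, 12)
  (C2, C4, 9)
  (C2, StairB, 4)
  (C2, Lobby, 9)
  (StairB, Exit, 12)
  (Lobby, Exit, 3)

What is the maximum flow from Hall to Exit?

Augment Hall→StairC→StairB→Exit: bottleneck 2, flow now 2.
Augment Hall→C4→Lobby→Exit: bottleneck 3, flow now 5.
Augment Hall→C2→StairB→Exit: bottleneck 3, flow now 8.
No augmenting path remains; maximum flow = 8.
In the residual graph, reachable from Hall: {Hall, C4, Lobby}.
Min-cut edges: Hall→StairC (2), Hall→C2 (3), Lobby→Exit (3); capacity 2 + 3 + 3 = 8.
This cut is saturated, so no flow can exceed 8.

8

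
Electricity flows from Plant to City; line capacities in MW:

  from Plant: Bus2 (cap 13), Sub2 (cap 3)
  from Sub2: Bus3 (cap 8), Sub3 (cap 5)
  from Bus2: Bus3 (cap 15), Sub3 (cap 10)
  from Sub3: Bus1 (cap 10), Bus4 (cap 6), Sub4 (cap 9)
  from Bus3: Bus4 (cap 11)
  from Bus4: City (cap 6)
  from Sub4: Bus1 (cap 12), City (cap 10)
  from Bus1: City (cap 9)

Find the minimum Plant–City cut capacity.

Augment Plant→Sub2→Sub3→Bus4→City: bottleneck 3, flow now 3.
Augment Plant→Bus2→Sub3→Bus4→City: bottleneck 3, flow now 6.
Augment Plant→Bus2→Sub3→Sub4→City: bottleneck 7, flow now 13.
Augment Plant→Bus2→Bus3→Bus4→Sub3→Sub4→City: bottleneck 2, flow now 15. (uses reverse residual edge)
Augment Plant→Bus2→Bus3→Bus4→Sub3→Bus1→City: bottleneck 1, flow now 16. (uses reverse residual edge)
No augmenting path remains; maximum flow = 16.
By max-flow min-cut, the minimum cut capacity equals the max flow.
In the residual graph, reachable from Plant: {Plant}.
Min-cut edges: Plant→Sub2 (3), Plant→Bus2 (13); capacity 3 + 13 = 16.

16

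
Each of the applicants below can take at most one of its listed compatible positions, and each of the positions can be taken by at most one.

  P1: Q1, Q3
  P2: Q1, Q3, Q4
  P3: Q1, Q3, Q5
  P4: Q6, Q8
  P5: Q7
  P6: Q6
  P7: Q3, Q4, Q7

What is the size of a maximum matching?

7

Unit-capacity flow: source→left, listed edges, right→sink; max matching = max flow.
Augmenting path P1→Q1 (+1); matched 1.
Augmenting path P2→Q3 (+1); matched 2.
Augmenting path P3→Q5 (+1); matched 3.
Augmenting path P4→Q6 (+1); matched 4.
Augmenting path P5→Q7 (+1); matched 5.
Augmenting path P7→Q4 (+1); matched 6.
Augmenting path P6→Q6→P4→Q8 (+1); matched 7.
No augmenting path remains; maximum matching = 7.
König certificate: {P1, P2, P3, P4, P5, P6, P7} is a vertex cover of size 7 (every listed pair touches it), so no matching can be larger.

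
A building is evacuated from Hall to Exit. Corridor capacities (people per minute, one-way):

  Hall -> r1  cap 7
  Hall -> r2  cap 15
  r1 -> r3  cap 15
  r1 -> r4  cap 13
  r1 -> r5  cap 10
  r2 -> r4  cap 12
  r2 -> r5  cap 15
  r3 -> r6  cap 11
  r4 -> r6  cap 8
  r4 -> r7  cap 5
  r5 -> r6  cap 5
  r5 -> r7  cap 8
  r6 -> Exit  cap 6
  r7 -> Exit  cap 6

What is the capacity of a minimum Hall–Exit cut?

12

Augment Hall→r1→r3→r6→Exit: bottleneck 6, flow now 6.
Augment Hall→r1→r4→r7→Exit: bottleneck 1, flow now 7.
Augment Hall→r2→r4→r7→Exit: bottleneck 4, flow now 11.
Augment Hall→r2→r5→r7→Exit: bottleneck 1, flow now 12.
No augmenting path remains; maximum flow = 12.
By max-flow min-cut, the minimum cut capacity equals the max flow.
In the residual graph, reachable from Hall: {Hall, r1, r2, r3, r4, r5, r6, r7}.
Min-cut edges: r6→Exit (6), r7→Exit (6); capacity 6 + 6 = 12.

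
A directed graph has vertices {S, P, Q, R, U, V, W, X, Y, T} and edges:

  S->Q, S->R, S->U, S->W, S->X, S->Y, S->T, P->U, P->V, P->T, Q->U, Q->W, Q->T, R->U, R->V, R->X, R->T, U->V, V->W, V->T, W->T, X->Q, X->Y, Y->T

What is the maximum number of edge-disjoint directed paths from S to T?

Assign every edge capacity 1; by Menger, the answer equals the max flow.
Path S→T (+1); total 1.
Path S→Q→T (+1); total 2.
Path S→R→T (+1); total 3.
Path S→W→T (+1); total 4.
Path S→Y→T (+1); total 5.
Path S→U→V→T (+1); total 6.
No residual S→T path; max flow = 6.
Certifying cut of size 6: {Q→T, S→R, S→T, U→V, W→T, Y→T}.

6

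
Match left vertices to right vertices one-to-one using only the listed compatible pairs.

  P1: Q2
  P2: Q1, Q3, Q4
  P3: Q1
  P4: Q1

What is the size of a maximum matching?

3

Unit-capacity flow: source→left, listed edges, right→sink; max matching = max flow.
Augmenting path P1→Q2 (+1); matched 1.
Augmenting path P2→Q1 (+1); matched 2.
Augmenting path P3→Q1→P2→Q3 (+1); matched 3.
No augmenting path remains; maximum matching = 3.
König certificate: {P1, P2, Q1} is a vertex cover of size 3 (every listed pair touches it), so no matching can be larger.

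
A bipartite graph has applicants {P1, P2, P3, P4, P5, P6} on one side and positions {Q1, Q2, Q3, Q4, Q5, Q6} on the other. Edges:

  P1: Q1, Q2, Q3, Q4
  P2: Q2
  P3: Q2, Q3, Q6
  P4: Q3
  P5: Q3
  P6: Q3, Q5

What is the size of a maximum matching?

Unit-capacity flow: source→left, listed edges, right→sink; max matching = max flow.
Augmenting path P1→Q1 (+1); matched 1.
Augmenting path P2→Q2 (+1); matched 2.
Augmenting path P3→Q3 (+1); matched 3.
Augmenting path P6→Q5 (+1); matched 4.
Augmenting path P4→Q3→P3→Q6 (+1); matched 5.
No augmenting path remains; maximum matching = 5.
König certificate: {P1, P2, P3, P6, Q3} is a vertex cover of size 5 (every listed pair touches it), so no matching can be larger.

5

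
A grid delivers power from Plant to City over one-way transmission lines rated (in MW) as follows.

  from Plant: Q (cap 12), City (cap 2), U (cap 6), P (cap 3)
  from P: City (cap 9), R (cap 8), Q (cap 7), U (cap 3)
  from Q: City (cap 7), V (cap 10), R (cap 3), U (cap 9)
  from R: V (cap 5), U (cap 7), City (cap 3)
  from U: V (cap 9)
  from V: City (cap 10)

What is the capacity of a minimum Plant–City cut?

Augment Plant→City: bottleneck 2, flow now 2.
Augment Plant→P→City: bottleneck 3, flow now 5.
Augment Plant→Q→City: bottleneck 7, flow now 12.
Augment Plant→Q→R→City: bottleneck 3, flow now 15.
Augment Plant→Q→V→City: bottleneck 2, flow now 17.
Augment Plant→U→V→City: bottleneck 6, flow now 23.
No augmenting path remains; maximum flow = 23.
By max-flow min-cut, the minimum cut capacity equals the max flow.
In the residual graph, reachable from Plant: {Plant}.
Min-cut edges: Plant→P (3), Plant→Q (12), Plant→U (6), Plant→City (2); capacity 3 + 12 + 6 + 2 = 23.

23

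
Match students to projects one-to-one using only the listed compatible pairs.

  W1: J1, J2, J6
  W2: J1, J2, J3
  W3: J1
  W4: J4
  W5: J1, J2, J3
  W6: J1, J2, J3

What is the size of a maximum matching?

Unit-capacity flow: source→left, listed edges, right→sink; max matching = max flow.
Augmenting path W1→J1 (+1); matched 1.
Augmenting path W2→J2 (+1); matched 2.
Augmenting path W4→J4 (+1); matched 3.
Augmenting path W5→J3 (+1); matched 4.
Augmenting path W3→J1→W1→J6 (+1); matched 5.
No augmenting path remains; maximum matching = 5.
König certificate: {W1, W4, J1, J2, J3} is a vertex cover of size 5 (every listed pair touches it), so no matching can be larger.

5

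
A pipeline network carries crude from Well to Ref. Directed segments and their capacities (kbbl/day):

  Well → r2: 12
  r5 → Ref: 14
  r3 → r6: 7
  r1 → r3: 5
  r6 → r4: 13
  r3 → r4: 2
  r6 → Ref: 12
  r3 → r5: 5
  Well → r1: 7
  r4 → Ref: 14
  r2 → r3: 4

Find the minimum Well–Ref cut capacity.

9

Augment Well→r1→r3→r4→Ref: bottleneck 2, flow now 2.
Augment Well→r1→r3→r5→Ref: bottleneck 3, flow now 5.
Augment Well→r2→r3→r5→Ref: bottleneck 2, flow now 7.
Augment Well→r2→r3→r6→Ref: bottleneck 2, flow now 9.
No augmenting path remains; maximum flow = 9.
By max-flow min-cut, the minimum cut capacity equals the max flow.
In the residual graph, reachable from Well: {Well, r1, r2}.
Min-cut edges: r1→r3 (5), r2→r3 (4); capacity 5 + 4 = 9.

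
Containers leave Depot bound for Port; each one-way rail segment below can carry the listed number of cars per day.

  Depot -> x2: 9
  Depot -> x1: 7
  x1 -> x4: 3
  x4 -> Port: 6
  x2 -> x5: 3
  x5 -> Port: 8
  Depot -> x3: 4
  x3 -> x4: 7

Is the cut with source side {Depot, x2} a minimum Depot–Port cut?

Given cut capacity: 7 + 4 + 3 = 14.
Augment Depot→x1→x4→Port: bottleneck 3, flow now 3.
Augment Depot→x2→x5→Port: bottleneck 3, flow now 6.
Augment Depot→x3→x4→Port: bottleneck 3, flow now 9.
No augmenting path remains; maximum flow = 9.
In the residual graph, reachable from Depot: {Depot, x1, x2, x3, x4}.
Min-cut edges: x2→x5 (3), x4→Port (6); capacity 3 + 6 = 9.
Cut capacity 14 exceeds the max flow 9, so it is not minimum.

No — its capacity is 14, but the minimum cut has capacity 9.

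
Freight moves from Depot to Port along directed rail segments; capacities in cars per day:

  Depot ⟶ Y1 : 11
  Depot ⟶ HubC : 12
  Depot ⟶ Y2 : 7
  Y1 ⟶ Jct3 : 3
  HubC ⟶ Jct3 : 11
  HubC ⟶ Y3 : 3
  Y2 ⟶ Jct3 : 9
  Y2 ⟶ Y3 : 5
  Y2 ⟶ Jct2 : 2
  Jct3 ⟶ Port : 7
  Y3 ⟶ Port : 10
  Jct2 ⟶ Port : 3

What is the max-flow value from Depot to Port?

17

Augment Depot→Y1→Jct3→Port: bottleneck 3, flow now 3.
Augment Depot→HubC→Jct3→Port: bottleneck 4, flow now 7.
Augment Depot→HubC→Y3→Port: bottleneck 3, flow now 10.
Augment Depot→Y2→Y3→Port: bottleneck 5, flow now 15.
Augment Depot→Y2→Jct2→Port: bottleneck 2, flow now 17.
No augmenting path remains; maximum flow = 17.
In the residual graph, reachable from Depot: {Depot, Y1, HubC, Jct3}.
Min-cut edges: Depot→Y2 (7), HubC→Y3 (3), Jct3→Port (7); capacity 7 + 3 + 7 = 17.
This cut is saturated, so no flow can exceed 17.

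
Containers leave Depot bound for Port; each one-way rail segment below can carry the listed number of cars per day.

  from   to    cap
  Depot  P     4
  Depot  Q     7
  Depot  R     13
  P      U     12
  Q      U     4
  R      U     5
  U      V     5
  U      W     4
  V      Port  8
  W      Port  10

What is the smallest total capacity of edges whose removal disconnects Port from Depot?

Augment Depot→P→U→V→Port: bottleneck 4, flow now 4.
Augment Depot→Q→U→V→Port: bottleneck 1, flow now 5.
Augment Depot→Q→U→W→Port: bottleneck 3, flow now 8.
Augment Depot→R→U→W→Port: bottleneck 1, flow now 9.
No augmenting path remains; maximum flow = 9.
By max-flow min-cut, the minimum cut capacity equals the max flow.
In the residual graph, reachable from Depot: {Depot, P, Q, R, U}.
Min-cut edges: U→V (5), U→W (4); capacity 5 + 4 = 9.

9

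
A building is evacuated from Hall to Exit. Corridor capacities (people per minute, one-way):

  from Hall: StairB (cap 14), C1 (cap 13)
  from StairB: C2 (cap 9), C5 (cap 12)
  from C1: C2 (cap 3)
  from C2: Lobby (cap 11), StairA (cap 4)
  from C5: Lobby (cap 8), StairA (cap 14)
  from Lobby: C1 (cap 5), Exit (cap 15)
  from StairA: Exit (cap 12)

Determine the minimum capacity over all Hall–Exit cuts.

17

Augment Hall→StairB→C2→Lobby→Exit: bottleneck 9, flow now 9.
Augment Hall→StairB→C5→Lobby→Exit: bottleneck 5, flow now 14.
Augment Hall→C1→C2→Lobby→Exit: bottleneck 1, flow now 15.
Augment Hall→C1→C2→StairA→Exit: bottleneck 2, flow now 17.
No augmenting path remains; maximum flow = 17.
By max-flow min-cut, the minimum cut capacity equals the max flow.
In the residual graph, reachable from Hall: {Hall, C1}.
Min-cut edges: Hall→StairB (14), C1→C2 (3); capacity 14 + 3 = 17.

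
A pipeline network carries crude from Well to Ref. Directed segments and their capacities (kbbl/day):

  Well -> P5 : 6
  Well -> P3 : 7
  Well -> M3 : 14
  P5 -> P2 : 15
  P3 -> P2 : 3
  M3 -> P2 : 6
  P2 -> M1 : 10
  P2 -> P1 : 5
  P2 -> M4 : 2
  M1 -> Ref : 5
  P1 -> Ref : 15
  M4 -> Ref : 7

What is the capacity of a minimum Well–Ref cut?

Augment Well→P5→P2→M1→Ref: bottleneck 5, flow now 5.
Augment Well→P5→P2→P1→Ref: bottleneck 1, flow now 6.
Augment Well→P3→P2→P1→Ref: bottleneck 3, flow now 9.
Augment Well→M3→P2→P1→Ref: bottleneck 1, flow now 10.
Augment Well→M3→P2→M4→Ref: bottleneck 2, flow now 12.
No augmenting path remains; maximum flow = 12.
By max-flow min-cut, the minimum cut capacity equals the max flow.
In the residual graph, reachable from Well: {Well, P5, P3, M3, P2, M1}.
Min-cut edges: P2→P1 (5), P2→M4 (2), M1→Ref (5); capacity 5 + 2 + 5 = 12.

12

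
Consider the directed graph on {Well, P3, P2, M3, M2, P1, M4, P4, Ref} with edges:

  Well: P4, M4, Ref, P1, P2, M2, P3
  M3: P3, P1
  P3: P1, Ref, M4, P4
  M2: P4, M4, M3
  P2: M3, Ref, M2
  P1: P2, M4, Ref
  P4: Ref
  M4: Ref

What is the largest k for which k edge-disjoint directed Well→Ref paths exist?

6

Assign every edge capacity 1; by Menger, the answer equals the max flow.
Path Well→Ref (+1); total 1.
Path Well→P3→Ref (+1); total 2.
Path Well→P2→Ref (+1); total 3.
Path Well→P1→Ref (+1); total 4.
Path Well→M4→Ref (+1); total 5.
Path Well→P4→Ref (+1); total 6.
No residual Well→Ref path; max flow = 6.
Certifying cut of size 6: {M4→Ref, P1→Ref, P2→Ref, P3→Ref, P4→Ref, Well→Ref}.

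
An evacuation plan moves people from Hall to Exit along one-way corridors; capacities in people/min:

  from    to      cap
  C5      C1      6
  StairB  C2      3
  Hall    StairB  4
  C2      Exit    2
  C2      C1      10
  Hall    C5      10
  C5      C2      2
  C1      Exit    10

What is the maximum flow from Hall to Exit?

Augment Hall→C5→C2→Exit: bottleneck 2, flow now 2.
Augment Hall→C5→C1→Exit: bottleneck 6, flow now 8.
Augment Hall→StairB→C2→C1→Exit: bottleneck 3, flow now 11.
No augmenting path remains; maximum flow = 11.
In the residual graph, reachable from Hall: {Hall, C5, StairB}.
Min-cut edges: C5→C2 (2), C5→C1 (6), StairB→C2 (3); capacity 2 + 6 + 3 = 11.
This cut is saturated, so no flow can exceed 11.

11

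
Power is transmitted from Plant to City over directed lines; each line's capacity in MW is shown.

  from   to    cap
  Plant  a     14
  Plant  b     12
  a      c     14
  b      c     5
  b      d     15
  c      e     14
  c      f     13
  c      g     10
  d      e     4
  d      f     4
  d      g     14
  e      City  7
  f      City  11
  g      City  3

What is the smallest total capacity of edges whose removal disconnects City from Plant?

Augment Plant→a→c→e→City: bottleneck 7, flow now 7.
Augment Plant→a→c→f→City: bottleneck 7, flow now 14.
Augment Plant→b→c→f→City: bottleneck 4, flow now 18.
Augment Plant→b→c→g→City: bottleneck 1, flow now 19.
Augment Plant→b→d→g→City: bottleneck 2, flow now 21.
No augmenting path remains; maximum flow = 21.
By max-flow min-cut, the minimum cut capacity equals the max flow.
In the residual graph, reachable from Plant: {Plant, a, b, c, d, e, f, g}.
Min-cut edges: e→City (7), f→City (11), g→City (3); capacity 7 + 11 + 3 = 21.

21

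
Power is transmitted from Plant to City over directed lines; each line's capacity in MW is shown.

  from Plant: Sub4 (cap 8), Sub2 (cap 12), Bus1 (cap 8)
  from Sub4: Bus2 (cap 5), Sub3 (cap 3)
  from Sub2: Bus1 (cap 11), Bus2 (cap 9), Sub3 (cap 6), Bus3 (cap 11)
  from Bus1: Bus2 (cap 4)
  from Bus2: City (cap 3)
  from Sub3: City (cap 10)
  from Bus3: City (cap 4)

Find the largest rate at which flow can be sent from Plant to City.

16

Augment Plant→Sub4→Bus2→City: bottleneck 3, flow now 3.
Augment Plant→Sub4→Sub3→City: bottleneck 3, flow now 6.
Augment Plant→Sub2→Sub3→City: bottleneck 6, flow now 12.
Augment Plant→Sub2→Bus3→City: bottleneck 4, flow now 16.
No augmenting path remains; maximum flow = 16.
In the residual graph, reachable from Plant: {Plant, Sub4, Sub2, Bus1, Bus2, Bus3}.
Min-cut edges: Sub4→Sub3 (3), Sub2→Sub3 (6), Bus2→City (3), Bus3→City (4); capacity 3 + 6 + 3 + 4 = 16.
This cut is saturated, so no flow can exceed 16.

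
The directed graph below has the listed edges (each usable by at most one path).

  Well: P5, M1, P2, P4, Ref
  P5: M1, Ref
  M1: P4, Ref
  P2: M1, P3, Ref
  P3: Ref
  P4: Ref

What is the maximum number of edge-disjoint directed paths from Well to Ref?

Assign every edge capacity 1; by Menger, the answer equals the max flow.
Path Well→Ref (+1); total 1.
Path Well→P5→Ref (+1); total 2.
Path Well→M1→Ref (+1); total 3.
Path Well→P2→Ref (+1); total 4.
Path Well→P4→Ref (+1); total 5.
No residual Well→Ref path; max flow = 5.
Certifying cut of size 5: {Well→M1, Well→P2, Well→P4, Well→P5, Well→Ref}.

5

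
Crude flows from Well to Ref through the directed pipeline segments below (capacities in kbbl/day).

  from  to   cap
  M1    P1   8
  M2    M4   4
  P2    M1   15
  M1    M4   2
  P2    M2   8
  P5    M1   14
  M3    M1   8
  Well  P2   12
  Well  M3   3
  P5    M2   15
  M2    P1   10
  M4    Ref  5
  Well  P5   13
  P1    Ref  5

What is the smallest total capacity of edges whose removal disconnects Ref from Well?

Augment Well→M3→M1→P1→Ref: bottleneck 3, flow now 3.
Augment Well→P2→M2→P1→Ref: bottleneck 2, flow now 5.
Augment Well→P2→M2→M4→Ref: bottleneck 4, flow now 9.
Augment Well→P2→M1→M4→Ref: bottleneck 1, flow now 10.
No augmenting path remains; maximum flow = 10.
By max-flow min-cut, the minimum cut capacity equals the max flow.
In the residual graph, reachable from Well: {Well, M3, P2, P5, M2, M1, P1, M4}.
Min-cut edges: P1→Ref (5), M4→Ref (5); capacity 5 + 5 = 10.

10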